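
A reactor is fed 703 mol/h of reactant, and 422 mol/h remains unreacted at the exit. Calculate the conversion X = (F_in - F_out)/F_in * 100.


X = (F_in - F_out) / F_in * 100
Moles reacted = 703 - 422 = 281
X = 281 / 703 * 100
= 0.3997 * 100
= 39.97 %

39.97 %


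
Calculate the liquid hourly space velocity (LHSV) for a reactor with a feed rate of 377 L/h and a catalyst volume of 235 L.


LHSV = volumetric feed rate / catalyst volume
= 377 L/h / 235 L
= 1.604 h^-1

1.604 h^-1


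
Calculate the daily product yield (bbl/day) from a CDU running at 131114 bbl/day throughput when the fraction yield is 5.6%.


Crude throughput = 131114 bbl/day
Fraction yield = 5.6%
yield = throughput * fraction / 100
yield = 131114 * 5.6 / 100 = 7342.384

7342.384 bbl/day


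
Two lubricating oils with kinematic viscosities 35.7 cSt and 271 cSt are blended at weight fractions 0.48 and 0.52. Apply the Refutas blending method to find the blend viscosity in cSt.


Refutas method: VBN_i = 14.534*ln(ln(visc_i + 0.8)) + 10.975, blended linearly by mass fraction; since VBN is linear in VBI_i = ln(ln(visc_i + 0.8)) and the fractions sum to 1, blend VBI directly: visc = exp(exp(VBI_blend)) - 0.8
VBI_1 = ln(ln(35.7 + 0.8)) = 1.28019
VBI_2 = ln(ln(271 + 0.8)) = 1.72367
VBI_blend = 0.48 * 1.28019 + 0.52 * 1.72367 = 1.5108
visc_blend = exp(exp(1.5108)) - 0.8 = 91.99

91.99 cSt


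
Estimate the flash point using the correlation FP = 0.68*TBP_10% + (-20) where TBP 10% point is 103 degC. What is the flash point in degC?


FP = 0.68 * 103 + (-20) = 50.04

50.04 degC


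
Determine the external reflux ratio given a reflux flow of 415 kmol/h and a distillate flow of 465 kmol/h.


Reflux ratio definition: R = L / D (liquid returned / distillate withdrawn)
L = 415 kmol/h, D = 465 kmol/h
R = 415 / 465 = 0.8925

0.8925


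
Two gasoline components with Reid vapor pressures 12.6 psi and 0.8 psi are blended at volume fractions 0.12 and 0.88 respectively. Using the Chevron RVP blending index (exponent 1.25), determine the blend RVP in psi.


Chevron index: RVP_blend = (sum xi*RVPi^1.25)^(1/1.25)
RVP^1.25 terms: 0.12 * 12.6^1.25 + 0.88 * 0.8^1.25 = 3.51449
RVP_blend = 3.51449^(1/1.25) = 2.733

2.733 psi


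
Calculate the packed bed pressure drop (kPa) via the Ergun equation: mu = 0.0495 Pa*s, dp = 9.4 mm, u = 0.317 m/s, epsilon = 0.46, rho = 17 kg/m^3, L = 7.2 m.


dp = 9.4 mm = 0.0094 m
Viscous term = 150*0.0495*0.317*(1-0.46)^2 / (0.0094^2*0.46^3) = 79802
Inertial term = 1.75*17*0.317^2*(1-0.46) / (0.0094*0.46^3) = 1764.4
dP/L = 79802 + 1764.4 = 81566.4 Pa/m
dP = 81566.4 * 7.2 / 1000 = 587.3 kPa

587.3 kPa


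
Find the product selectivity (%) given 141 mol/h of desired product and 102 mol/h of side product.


Selectivity = desired / (desired + undesired) * 100
Total products = 141 + 102 = 243 mol/h
S = 141 / 243 * 100
= 0.5802 * 100
= 58.02 %

58.02 %


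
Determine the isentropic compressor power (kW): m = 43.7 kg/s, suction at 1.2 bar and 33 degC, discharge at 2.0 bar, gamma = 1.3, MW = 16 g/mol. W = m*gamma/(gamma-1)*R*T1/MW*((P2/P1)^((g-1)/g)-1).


Isentropic work: W = m*(gamma/(gamma-1))*(R*T1/MW)*((P2/P1)^((gamma-1)/gamma) - 1)
T1 = 33 + 273.15 = 306.15 K
Pressure ratio = 2.0 / 1.2 = 1.66667
Exponent = (1.3 - 1)/1.3 = 0.230769
(P2/P1)^exp - 1 = 1.66667^0.230769 - 1 = 0.125113
W = 43.7 * 1.3 / 0.3 * 8.314 * 306.15 / 16 * 0.125113 = 3769

3769 kW


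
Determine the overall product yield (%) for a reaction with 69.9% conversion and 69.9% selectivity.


Overall yield = conversion (%) * selectivity (%) / 100
Conversion = 69.9%, Selectivity = 69.9%
Y = 69.9 * 69.9 / 100
= 48.8601 %

48.8601 %


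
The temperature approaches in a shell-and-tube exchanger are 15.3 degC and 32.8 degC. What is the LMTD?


LMTD = (dT1 - dT2) / ln(dT1/dT2)
= (15.3 - 32.8) / ln(15.3 / 32.8) = -17.5 / -0.762576 = 22.95

22.95 degC


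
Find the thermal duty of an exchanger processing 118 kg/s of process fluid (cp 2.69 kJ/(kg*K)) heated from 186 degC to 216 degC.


Q = m_dot * cp * delta_T
delta_T = 216 - 186 = 30 K
Q = 118 * 2.69 * 30
= 317.42 * 30
= 9522.6 kW

9522.6 kW


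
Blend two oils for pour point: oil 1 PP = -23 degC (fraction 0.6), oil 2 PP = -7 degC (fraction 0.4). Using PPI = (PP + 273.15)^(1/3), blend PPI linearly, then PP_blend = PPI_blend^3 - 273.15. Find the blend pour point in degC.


PPI_1 = (-23 + 273.15)^(1/3) = 6.300865
PPI_2 = (-7 + 273.15)^(1/3) = 6.432436
PPI_blend = 0.6 * 6.300865 + 0.4 * 6.432436 = 6.353493
PP_blend = 6.353493^3 - 273.15 = 256.4706 - 273.15 = -16.68

-16.68 degC


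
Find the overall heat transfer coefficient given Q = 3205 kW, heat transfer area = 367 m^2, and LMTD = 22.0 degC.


From Q = U*A*LMTD, U = Q / (A * LMTD)
U = 3205 / (367 * 22.0) = 3205 / 8074 = 0.3970

0.3970 kW/(m^2*K)


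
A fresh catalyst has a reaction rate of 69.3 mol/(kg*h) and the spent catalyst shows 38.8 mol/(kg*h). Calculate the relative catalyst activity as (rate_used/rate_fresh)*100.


Activity (%) = (rate_used / rate_fresh) * 100
rate_used = 38.8, rate_fresh = 69.3
= (38.8 / 69.3) * 100
= 0.5599 * 100 = 55.99

55.99 %


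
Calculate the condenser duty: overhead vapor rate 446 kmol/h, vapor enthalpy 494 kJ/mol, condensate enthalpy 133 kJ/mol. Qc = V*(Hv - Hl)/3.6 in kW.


Qc = 446 * (494 - 133) / 3.6 = 446 * 361 / 3.6 = 44720

44720 kW


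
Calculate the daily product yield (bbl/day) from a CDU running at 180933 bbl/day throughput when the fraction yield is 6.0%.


Crude throughput = 180933 bbl/day
Fraction yield = 6.0%
yield = throughput * fraction / 100
yield = 180933 * 6.0 / 100 = 10855.98

10855.98 bbl/day


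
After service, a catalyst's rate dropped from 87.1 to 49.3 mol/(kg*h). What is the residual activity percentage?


Activity (%) = (rate_used / rate_fresh) * 100
rate_used = 49.3, rate_fresh = 87.1
= (49.3 / 87.1) * 100
= 0.5660 * 100 = 56.60

56.60 %


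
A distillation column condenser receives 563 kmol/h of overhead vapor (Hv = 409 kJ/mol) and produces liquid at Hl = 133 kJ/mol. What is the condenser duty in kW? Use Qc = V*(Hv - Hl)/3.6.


Qc = 563 * (409 - 133) / 3.6 = 563 * 276 / 3.6 = 43160

43160 kW


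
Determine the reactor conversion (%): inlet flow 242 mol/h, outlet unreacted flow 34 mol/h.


X = (F_in - F_out) / F_in * 100
Moles reacted = 242 - 34 = 208
X = 208 / 242 * 100
= 0.8595 * 100
= 85.95 %

85.95 %


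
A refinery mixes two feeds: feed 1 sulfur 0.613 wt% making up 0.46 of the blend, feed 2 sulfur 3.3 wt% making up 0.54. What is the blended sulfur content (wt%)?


Linear sulfur blending: S_blend = x1*S1 + x2*S2
Contribution 1: 0.46 * 0.613 = 0.28198 wt%
Contribution 2: 0.54 * 3.3 = 1.782 wt%
S_blend = 0.28198 + 1.782 = 2.06398

2.06398 wt%


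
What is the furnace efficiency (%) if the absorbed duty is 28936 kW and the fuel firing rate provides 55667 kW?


Furnace efficiency = Q_absorbed / Q_fuel * 100
= 28936 / 55667 * 100 = 51.98

51.98 %


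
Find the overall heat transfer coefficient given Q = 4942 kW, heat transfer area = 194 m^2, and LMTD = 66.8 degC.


From Q = U*A*LMTD, U = Q / (A * LMTD)
U = 4942 / (194 * 66.8) = 4942 / 12959.2 = 0.3814

0.3814 kW/(m^2*K)


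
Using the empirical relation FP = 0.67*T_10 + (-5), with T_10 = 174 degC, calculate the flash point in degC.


FP = 0.67 * 174 + (-5) = 111.58

111.58 degC


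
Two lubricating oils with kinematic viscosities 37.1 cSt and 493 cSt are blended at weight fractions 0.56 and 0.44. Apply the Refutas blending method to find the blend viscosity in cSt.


Refutas method: VBN_i = 14.534*ln(ln(visc_i + 0.8)) + 10.975, blended linearly by mass fraction; since VBN is linear in VBI_i = ln(ln(visc_i + 0.8)) and the fractions sum to 1, blend VBI directly: visc = exp(exp(VBI_blend)) - 0.8
VBI_1 = ln(ln(37.1 + 0.8)) = 1.2906
VBI_2 = ln(ln(493 + 0.8)) = 1.82489
VBI_blend = 0.56 * 1.2906 + 0.44 * 1.82489 = 1.52569
visc_blend = exp(exp(1.52569)) - 0.8 = 98.52

98.52 cSt


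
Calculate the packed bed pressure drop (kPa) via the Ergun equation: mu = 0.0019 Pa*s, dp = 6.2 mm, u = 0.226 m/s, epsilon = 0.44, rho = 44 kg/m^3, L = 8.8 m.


dp = 6.2 mm = 0.0062 m
Viscous term = 150*0.0019*0.226*(1-0.44)^2 / (0.0062^2*0.44^3) = 6168.62
Inertial term = 1.75*44*0.226^2*(1-0.44) / (0.0062*0.44^3) = 4170.09
dP/L = 6168.62 + 4170.09 = 10338.7 Pa/m
dP = 10338.7 * 8.8 / 1000 = 90.98 kPa

90.98 kPa


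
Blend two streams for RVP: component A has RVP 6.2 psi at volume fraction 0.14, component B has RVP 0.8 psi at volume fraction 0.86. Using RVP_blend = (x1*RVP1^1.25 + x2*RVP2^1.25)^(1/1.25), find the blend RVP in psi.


Chevron index: RVP_blend = (sum xi*RVPi^1.25)^(1/1.25)
RVP^1.25 terms: 0.14 * 6.2^1.25 + 0.86 * 0.8^1.25 = 2.02035
RVP_blend = 2.02035^(1/1.25) = 1.755

1.755 psi


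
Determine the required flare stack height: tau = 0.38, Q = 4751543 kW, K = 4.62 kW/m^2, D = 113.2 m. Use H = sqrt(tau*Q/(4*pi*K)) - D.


tau*Q/(4*pi*K) = 0.38 * 4751543 / (4 * pi * 4.62) = 31100.4
sqrt(31100.4) = 176.353
H = 176.353 - 113.2 = 63.15

63.15 m


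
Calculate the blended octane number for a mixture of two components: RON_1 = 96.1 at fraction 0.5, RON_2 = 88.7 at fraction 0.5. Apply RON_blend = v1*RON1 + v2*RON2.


Linear blending: RON_blend = sum(vi * RONi)
Contribution 1: 0.5 * 96.1 = 48.05
Contribution 2: 0.5 * 88.7 = 44.35
RON_blend = 48.05 + 44.35 = 92.4

92.4


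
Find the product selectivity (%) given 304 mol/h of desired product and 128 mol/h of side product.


Selectivity = desired / (desired + undesired) * 100
Total products = 304 + 128 = 432 mol/h
S = 304 / 432 * 100
= 0.7037 * 100
= 70.37 %

70.37 %


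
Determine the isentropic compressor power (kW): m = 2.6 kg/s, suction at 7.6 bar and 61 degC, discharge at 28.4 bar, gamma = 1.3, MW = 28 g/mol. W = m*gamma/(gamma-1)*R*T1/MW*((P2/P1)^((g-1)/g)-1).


Isentropic work: W = m*(gamma/(gamma-1))*(R*T1/MW)*((P2/P1)^((gamma-1)/gamma) - 1)
T1 = 61 + 273.15 = 334.15 K
Pressure ratio = 28.4 / 7.6 = 3.73684
Exponent = (1.3 - 1)/1.3 = 0.230769
(P2/P1)^exp - 1 = 3.73684^0.230769 - 1 = 0.355552
W = 2.6 * 1.3 / 0.3 * 8.314 * 334.15 / 28 * 0.355552 = 397.5

397.5 kW


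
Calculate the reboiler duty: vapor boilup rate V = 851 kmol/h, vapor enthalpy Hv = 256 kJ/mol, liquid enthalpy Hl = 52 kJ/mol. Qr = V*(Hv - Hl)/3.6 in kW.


Qr = 851 * (256 - 52) / 3.6 = 851 * 204 / 3.6 = 48220

48220 kW


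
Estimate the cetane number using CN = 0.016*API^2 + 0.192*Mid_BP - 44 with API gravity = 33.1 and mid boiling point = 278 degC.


CN = 0.016 * 33.1^2 + 0.192 * 278 - 44
CN = 17.52976 + 53.376 - 44 = 26.90576

26.90576


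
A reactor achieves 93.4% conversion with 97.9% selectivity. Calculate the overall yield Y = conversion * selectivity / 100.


Overall yield = conversion (%) * selectivity (%) / 100
Conversion = 93.4%, Selectivity = 97.9%
Y = 93.4 * 97.9 / 100
= 91.4386 %

91.4386 %


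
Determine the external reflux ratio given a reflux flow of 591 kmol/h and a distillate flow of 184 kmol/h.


Reflux ratio definition: R = L / D (liquid returned / distillate withdrawn)
L = 591 kmol/h, D = 184 kmol/h
R = 591 / 184 = 3.212

3.212


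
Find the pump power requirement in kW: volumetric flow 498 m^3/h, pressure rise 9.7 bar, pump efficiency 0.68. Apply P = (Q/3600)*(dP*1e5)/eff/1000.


Q = 498 / 3600 = 0.138333 m^3/s
P = 0.138333 * (9.7 * 1e5) / 0.68 / 1000 = 197.3

197.3 kW


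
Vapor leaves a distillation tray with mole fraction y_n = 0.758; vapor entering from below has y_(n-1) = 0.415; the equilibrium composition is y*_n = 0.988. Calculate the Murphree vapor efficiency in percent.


Murphree vapor efficiency: EMV = (y_n - y_(n-1)) / (y*_n - y_(n-1)) * 100
EMV = (0.758 - 0.415) / (0.988 - 0.415) * 100 = 0.343 / 0.573 * 100 = 59.86

59.86 %


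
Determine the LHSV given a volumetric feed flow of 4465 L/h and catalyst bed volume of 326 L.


LHSV = volumetric feed rate / catalyst volume
= 4465 L/h / 326 L
= 13.70 h^-1

13.70 h^-1


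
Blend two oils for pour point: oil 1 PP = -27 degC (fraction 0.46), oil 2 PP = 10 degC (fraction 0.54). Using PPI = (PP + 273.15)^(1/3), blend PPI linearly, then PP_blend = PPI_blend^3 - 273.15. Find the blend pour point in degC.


PPI_1 = (-27 + 273.15)^(1/3) = 6.2671
PPI_2 = (10 + 273.15)^(1/3) = 6.566574
PPI_blend = 0.46 * 6.2671 + 0.54 * 6.566574 = 6.428816
PP_blend = 6.428816^3 - 273.15 = 265.7009 - 273.15 = -7.45

-7.45 degC


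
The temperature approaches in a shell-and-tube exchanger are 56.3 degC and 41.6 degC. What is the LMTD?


LMTD = (dT1 - dT2) / ln(dT1/dT2)
= (56.3 - 41.6) / ln(56.3 / 41.6) = 14.7 / 0.302594 = 48.58

48.58 degC


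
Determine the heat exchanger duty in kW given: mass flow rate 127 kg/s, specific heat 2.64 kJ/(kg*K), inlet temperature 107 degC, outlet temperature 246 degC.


Q = m_dot * cp * delta_T
delta_T = 246 - 107 = 139 K
Q = 127 * 2.64 * 139
= 335.28 * 139
= 46603.92 kW

46603.92 kW


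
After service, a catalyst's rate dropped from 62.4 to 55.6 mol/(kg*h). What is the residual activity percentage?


Activity (%) = (rate_used / rate_fresh) * 100
rate_used = 55.6, rate_fresh = 62.4
= (55.6 / 62.4) * 100
= 0.8910 * 100 = 89.10

89.10 %


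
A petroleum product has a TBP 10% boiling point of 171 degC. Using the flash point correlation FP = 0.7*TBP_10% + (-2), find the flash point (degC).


FP = 0.7 * 171 + (-2) = 117.7

117.7 degC


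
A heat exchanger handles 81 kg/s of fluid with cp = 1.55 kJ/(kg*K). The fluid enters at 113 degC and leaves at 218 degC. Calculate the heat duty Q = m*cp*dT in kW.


Q = m_dot * cp * delta_T
delta_T = 218 - 113 = 105 K
Q = 81 * 1.55 * 105
= 125.55 * 105
= 13182.75 kW

13182.75 kW


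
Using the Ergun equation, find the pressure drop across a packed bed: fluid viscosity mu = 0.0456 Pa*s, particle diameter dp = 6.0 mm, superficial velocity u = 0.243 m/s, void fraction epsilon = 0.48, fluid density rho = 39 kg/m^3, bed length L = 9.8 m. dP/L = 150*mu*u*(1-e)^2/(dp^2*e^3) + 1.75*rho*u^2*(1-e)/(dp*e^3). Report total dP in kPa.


dp = 6.0 mm = 0.006 m
Viscous term = 150*0.0456*0.243*(1-0.48)^2 / (0.006^2*0.48^3) = 112887
Inertial term = 1.75*39*0.243^2*(1-0.48) / (0.006*0.48^3) = 3158.23
dP/L = 112887 + 3158.23 = 116045 Pa/m
dP = 116045 * 9.8 / 1000 = 1137 kPa

1137 kPa


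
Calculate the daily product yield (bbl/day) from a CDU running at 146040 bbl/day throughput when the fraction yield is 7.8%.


Crude throughput = 146040 bbl/day
Fraction yield = 7.8%
yield = throughput * fraction / 100
yield = 146040 * 7.8 / 100 = 11391.12

11391.12 bbl/day


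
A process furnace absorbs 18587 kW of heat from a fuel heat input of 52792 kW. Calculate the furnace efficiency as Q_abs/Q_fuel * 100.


Furnace efficiency = Q_absorbed / Q_fuel * 100
= 18587 / 52792 * 100 = 35.21

35.21 %


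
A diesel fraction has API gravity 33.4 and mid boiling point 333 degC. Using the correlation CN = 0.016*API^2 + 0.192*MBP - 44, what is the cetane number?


CN = 0.016 * 33.4^2 + 0.192 * 333 - 44
CN = 17.84896 + 63.936 - 44 = 37.78496

37.78496


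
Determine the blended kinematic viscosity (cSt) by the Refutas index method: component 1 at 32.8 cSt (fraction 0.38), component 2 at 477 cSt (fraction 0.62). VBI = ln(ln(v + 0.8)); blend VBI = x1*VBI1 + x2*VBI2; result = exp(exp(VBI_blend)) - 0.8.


Refutas method: VBN_i = 14.534*ln(ln(visc_i + 0.8)) + 10.975, blended linearly by mass fraction; since VBN is linear in VBI_i = ln(ln(visc_i + 0.8)) and the fractions sum to 1, blend VBI directly: visc = exp(exp(VBI_blend)) - 0.8
VBI_1 = ln(ln(32.8 + 0.8)) = 1.2569
VBI_2 = ln(ln(477 + 0.8)) = 1.81957
VBI_blend = 0.38 * 1.2569 + 0.62 * 1.81957 = 1.60576
visc_blend = exp(exp(1.60576)) - 0.8 = 144.9

144.9 cSt


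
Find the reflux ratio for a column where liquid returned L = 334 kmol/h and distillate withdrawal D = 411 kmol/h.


Reflux ratio definition: R = L / D (liquid returned / distillate withdrawn)
L = 334 kmol/h, D = 411 kmol/h
R = 334 / 411 = 0.8127

0.8127


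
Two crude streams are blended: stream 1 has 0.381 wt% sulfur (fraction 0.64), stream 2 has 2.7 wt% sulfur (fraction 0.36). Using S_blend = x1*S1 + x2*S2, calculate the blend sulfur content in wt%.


Linear sulfur blending: S_blend = x1*S1 + x2*S2
Contribution 1: 0.64 * 0.381 = 0.24384 wt%
Contribution 2: 0.36 * 2.7 = 0.972 wt%
S_blend = 0.24384 + 0.972 = 1.21584

1.21584 wt%


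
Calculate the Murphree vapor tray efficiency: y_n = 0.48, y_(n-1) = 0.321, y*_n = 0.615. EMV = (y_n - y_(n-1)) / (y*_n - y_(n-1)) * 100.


Murphree vapor efficiency: EMV = (y_n - y_(n-1)) / (y*_n - y_(n-1)) * 100
EMV = (0.48 - 0.321) / (0.615 - 0.321) * 100 = 0.159 / 0.294 * 100 = 54.08

54.08 %


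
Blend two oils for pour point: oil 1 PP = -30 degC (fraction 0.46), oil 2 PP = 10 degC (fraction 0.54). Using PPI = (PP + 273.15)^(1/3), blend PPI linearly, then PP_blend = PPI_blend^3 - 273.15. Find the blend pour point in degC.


PPI_1 = (-30 + 273.15)^(1/3) = 6.241535
PPI_2 = (10 + 273.15)^(1/3) = 6.566574
PPI_blend = 0.46 * 6.241535 + 0.54 * 6.566574 = 6.417056
PP_blend = 6.417056^3 - 273.15 = 264.2454 - 273.15 = -8.9

-8.9 degC


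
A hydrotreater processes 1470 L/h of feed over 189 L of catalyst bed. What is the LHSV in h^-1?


LHSV = volumetric feed rate / catalyst volume
= 1470 L/h / 189 L
= 7.778 h^-1

7.778 h^-1


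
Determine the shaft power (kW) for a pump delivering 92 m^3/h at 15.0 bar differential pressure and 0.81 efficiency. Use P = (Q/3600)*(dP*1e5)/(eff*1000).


Q = 92 / 3600 = 0.0255556 m^3/s
P = 0.0255556 * (15.0 * 1e5) / 0.81 / 1000 = 47.33

47.33 kW


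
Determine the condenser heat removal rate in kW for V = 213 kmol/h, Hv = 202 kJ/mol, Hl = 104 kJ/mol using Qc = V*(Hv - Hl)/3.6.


Qc = 213 * (202 - 104) / 3.6 = 213 * 98 / 3.6 = 5798

5798 kW


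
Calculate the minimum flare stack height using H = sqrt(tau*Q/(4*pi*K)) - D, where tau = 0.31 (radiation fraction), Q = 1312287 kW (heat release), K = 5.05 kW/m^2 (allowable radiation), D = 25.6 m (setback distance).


tau*Q/(4*pi*K) = 0.31 * 1312287 / (4 * pi * 5.05) = 6410.46
sqrt(6410.46) = 80.0653
H = 80.0653 - 25.6 = 54.47

54.47 m


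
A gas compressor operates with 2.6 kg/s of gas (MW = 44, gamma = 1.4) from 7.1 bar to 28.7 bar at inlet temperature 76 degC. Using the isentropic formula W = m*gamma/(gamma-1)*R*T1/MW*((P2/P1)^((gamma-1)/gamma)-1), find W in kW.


Isentropic work: W = m*(gamma/(gamma-1))*(R*T1/MW)*((P2/P1)^((gamma-1)/gamma) - 1)
T1 = 76 + 273.15 = 349.15 K
Pressure ratio = 28.7 / 7.1 = 4.04225
Exponent = (1.4 - 1)/1.4 = 0.285714
(P2/P1)^exp - 1 = 4.04225^0.285714 - 1 = 0.490461
W = 2.6 * 1.4 / 0.4 * 8.314 * 349.15 / 44 * 0.490461 = 294.5

294.5 kW


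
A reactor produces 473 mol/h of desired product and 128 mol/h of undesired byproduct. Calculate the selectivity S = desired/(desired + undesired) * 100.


Selectivity = desired / (desired + undesired) * 100
Total products = 473 + 128 = 601 mol/h
S = 473 / 601 * 100
= 0.7870 * 100
= 78.70 %

78.70 %


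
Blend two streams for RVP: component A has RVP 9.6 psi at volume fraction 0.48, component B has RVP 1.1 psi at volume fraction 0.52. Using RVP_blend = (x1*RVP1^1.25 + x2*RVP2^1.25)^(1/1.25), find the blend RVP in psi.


Chevron index: RVP_blend = (sum xi*RVPi^1.25)^(1/1.25)
RVP^1.25 terms: 0.48 * 9.6^1.25 + 0.52 * 1.1^1.25 = 8.6969
RVP_blend = 8.6969^(1/1.25) = 5.643

5.643 psi


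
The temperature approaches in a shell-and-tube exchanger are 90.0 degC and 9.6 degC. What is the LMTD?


LMTD = (dT1 - dT2) / ln(dT1/dT2)
= (90.0 - 9.6) / ln(90.0 / 9.6) = 80.4 / 2.23805 = 35.92

35.92 degC


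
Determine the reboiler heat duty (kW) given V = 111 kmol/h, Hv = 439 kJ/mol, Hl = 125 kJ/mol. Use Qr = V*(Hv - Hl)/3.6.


Qr = 111 * (439 - 125) / 3.6 = 111 * 314 / 3.6 = 9682

9682 kW


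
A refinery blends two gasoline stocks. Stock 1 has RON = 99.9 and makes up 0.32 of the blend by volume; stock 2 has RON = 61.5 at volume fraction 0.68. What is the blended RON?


Linear blending: RON_blend = sum(vi * RONi)
Contribution 1: 0.32 * 99.9 = 31.968
Contribution 2: 0.68 * 61.5 = 41.82
RON_blend = 31.968 + 41.82 = 73.788

73.788


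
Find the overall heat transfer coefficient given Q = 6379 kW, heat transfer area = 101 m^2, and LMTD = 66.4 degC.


From Q = U*A*LMTD, U = Q / (A * LMTD)
U = 6379 / (101 * 66.4) = 6379 / 6706.4 = 0.9512

0.9512 kW/(m^2*K)


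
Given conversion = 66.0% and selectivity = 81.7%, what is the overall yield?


Overall yield = conversion (%) * selectivity (%) / 100
Conversion = 66.0%, Selectivity = 81.7%
Y = 66.0 * 81.7 / 100
= 53.922 %

53.922 %


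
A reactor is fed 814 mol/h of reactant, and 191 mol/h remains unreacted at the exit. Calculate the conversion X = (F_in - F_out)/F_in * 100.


X = (F_in - F_out) / F_in * 100
Moles reacted = 814 - 191 = 623
X = 623 / 814 * 100
= 0.7654 * 100
= 76.54 %

76.54 %


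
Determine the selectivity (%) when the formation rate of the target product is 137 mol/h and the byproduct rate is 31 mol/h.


Selectivity = desired / (desired + undesired) * 100
Total products = 137 + 31 = 168 mol/h
S = 137 / 168 * 100
= 0.8155 * 100
= 81.55 %

81.55 %


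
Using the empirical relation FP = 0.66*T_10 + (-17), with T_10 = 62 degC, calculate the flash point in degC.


FP = 0.66 * 62 + (-17) = 23.92

23.92 degC


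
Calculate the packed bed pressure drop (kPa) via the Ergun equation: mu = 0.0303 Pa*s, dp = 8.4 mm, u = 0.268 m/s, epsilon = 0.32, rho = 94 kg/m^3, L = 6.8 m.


dp = 8.4 mm = 0.0084 m
Viscous term = 150*0.0303*0.268*(1-0.32)^2 / (0.0084^2*0.32^3) = 243600
Inertial term = 1.75*94*0.268^2*(1-0.32) / (0.0084*0.32^3) = 29188.7
dP/L = 243600 + 29188.7 = 272789 Pa/m
dP = 272789 * 6.8 / 1000 = 1855 kPa

1855 kPa


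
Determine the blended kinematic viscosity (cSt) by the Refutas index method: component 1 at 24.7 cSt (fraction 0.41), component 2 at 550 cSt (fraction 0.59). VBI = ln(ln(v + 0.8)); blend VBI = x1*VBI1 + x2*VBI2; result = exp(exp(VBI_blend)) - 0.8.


Refutas method: VBN_i = 14.534*ln(ln(visc_i + 0.8)) + 10.975, blended linearly by mass fraction; since VBN is linear in VBI_i = ln(ln(visc_i + 0.8)) and the fractions sum to 1, blend VBI directly: visc = exp(exp(VBI_blend)) - 0.8
VBI_1 = ln(ln(24.7 + 0.8)) = 1.17517
VBI_2 = ln(ln(550 + 0.8)) = 1.84235
VBI_blend = 0.41 * 1.17517 + 0.59 * 1.84235 = 1.56881
visc_blend = exp(exp(1.56881)) - 0.8 = 120.8

120.8 cSt


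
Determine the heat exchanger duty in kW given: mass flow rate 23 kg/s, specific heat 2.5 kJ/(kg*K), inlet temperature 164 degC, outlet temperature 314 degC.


Q = m_dot * cp * delta_T
delta_T = 314 - 164 = 150 K
Q = 23 * 2.5 * 150
= 57.5 * 150
= 8625 kW

8625 kW


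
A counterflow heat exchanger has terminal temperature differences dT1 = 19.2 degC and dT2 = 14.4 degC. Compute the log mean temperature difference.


LMTD = (dT1 - dT2) / ln(dT1/dT2)
= (19.2 - 14.4) / ln(19.2 / 14.4) = 4.8 / 0.287682 = 16.69

16.69 degC


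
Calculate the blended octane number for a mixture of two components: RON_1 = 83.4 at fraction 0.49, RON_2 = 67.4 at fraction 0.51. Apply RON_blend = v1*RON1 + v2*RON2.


Linear blending: RON_blend = sum(vi * RONi)
Contribution 1: 0.49 * 83.4 = 40.866
Contribution 2: 0.51 * 67.4 = 34.374
RON_blend = 40.866 + 34.374 = 75.24

75.24


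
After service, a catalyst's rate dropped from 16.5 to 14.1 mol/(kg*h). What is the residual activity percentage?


Activity (%) = (rate_used / rate_fresh) * 100
rate_used = 14.1, rate_fresh = 16.5
= (14.1 / 16.5) * 100
= 0.8545 * 100 = 85.45

85.45 %


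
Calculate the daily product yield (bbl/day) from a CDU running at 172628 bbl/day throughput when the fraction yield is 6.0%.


Crude throughput = 172628 bbl/day
Fraction yield = 6.0%
yield = throughput * fraction / 100
yield = 172628 * 6.0 / 100 = 10357.68

10357.68 bbl/day


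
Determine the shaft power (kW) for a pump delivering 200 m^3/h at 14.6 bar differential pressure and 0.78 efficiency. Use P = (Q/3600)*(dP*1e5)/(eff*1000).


Q = 200 / 3600 = 0.0555556 m^3/s
P = 0.0555556 * (14.6 * 1e5) / 0.78 / 1000 = 104.0

104.0 kW


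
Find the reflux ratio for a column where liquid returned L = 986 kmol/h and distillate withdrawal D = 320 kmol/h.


Reflux ratio definition: R = L / D (liquid returned / distillate withdrawn)
L = 986 kmol/h, D = 320 kmol/h
R = 986 / 320 = 3.081

3.081


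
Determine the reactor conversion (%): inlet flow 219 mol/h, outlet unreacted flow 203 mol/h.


X = (F_in - F_out) / F_in * 100
Moles reacted = 219 - 203 = 16
X = 16 / 219 * 100
= 0.07306 * 100
= 7.306 %

7.306 %


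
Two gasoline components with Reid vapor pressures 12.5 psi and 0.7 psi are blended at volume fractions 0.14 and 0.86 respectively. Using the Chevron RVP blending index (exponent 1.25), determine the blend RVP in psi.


Chevron index: RVP_blend = (sum xi*RVPi^1.25)^(1/1.25)
RVP^1.25 terms: 0.14 * 12.5^1.25 + 0.86 * 0.7^1.25 = 3.84117
RVP_blend = 3.84117^(1/1.25) = 2.935

2.935 psi


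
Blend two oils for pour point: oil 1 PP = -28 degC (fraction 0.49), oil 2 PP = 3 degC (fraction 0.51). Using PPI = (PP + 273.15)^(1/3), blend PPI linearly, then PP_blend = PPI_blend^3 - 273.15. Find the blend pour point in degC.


PPI_1 = (-28 + 273.15)^(1/3) = 6.258601
PPI_2 = (3 + 273.15)^(1/3) = 6.512009
PPI_blend = 0.49 * 6.258601 + 0.51 * 6.512009 = 6.387839
PP_blend = 6.387839^3 - 273.15 = 260.6525 - 273.15 = -12.5

-12.5 degC


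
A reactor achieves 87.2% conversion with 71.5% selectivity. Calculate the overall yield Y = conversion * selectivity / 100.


Overall yield = conversion (%) * selectivity (%) / 100
Conversion = 87.2%, Selectivity = 71.5%
Y = 87.2 * 71.5 / 100
= 62.348 %

62.348 %


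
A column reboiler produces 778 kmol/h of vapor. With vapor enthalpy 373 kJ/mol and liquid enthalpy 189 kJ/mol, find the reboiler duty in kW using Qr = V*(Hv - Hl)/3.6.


Qr = 778 * (373 - 189) / 3.6 = 778 * 184 / 3.6 = 39760

39760 kW


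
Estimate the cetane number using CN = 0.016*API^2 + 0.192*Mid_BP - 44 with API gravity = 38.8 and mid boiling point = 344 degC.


CN = 0.016 * 38.8^2 + 0.192 * 344 - 44
CN = 24.08704 + 66.048 - 44 = 46.13504

46.13504


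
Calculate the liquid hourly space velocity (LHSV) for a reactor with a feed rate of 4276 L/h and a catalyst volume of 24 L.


LHSV = volumetric feed rate / catalyst volume
= 4276 L/h / 24 L
= 178.2 h^-1

178.2 h^-1


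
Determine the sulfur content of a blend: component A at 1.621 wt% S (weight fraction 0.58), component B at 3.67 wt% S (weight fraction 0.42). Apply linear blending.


Linear sulfur blending: S_blend = x1*S1 + x2*S2
Contribution 1: 0.58 * 1.621 = 0.94018 wt%
Contribution 2: 0.42 * 3.67 = 1.5414 wt%
S_blend = 0.94018 + 1.5414 = 2.48158

2.48158 wt%


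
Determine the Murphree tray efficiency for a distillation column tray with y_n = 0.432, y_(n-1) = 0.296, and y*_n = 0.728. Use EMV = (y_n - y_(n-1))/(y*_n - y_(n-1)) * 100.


Murphree vapor efficiency: EMV = (y_n - y_(n-1)) / (y*_n - y_(n-1)) * 100
EMV = (0.432 - 0.296) / (0.728 - 0.296) * 100 = 0.136 / 0.432 * 100 = 31.48

31.48 %


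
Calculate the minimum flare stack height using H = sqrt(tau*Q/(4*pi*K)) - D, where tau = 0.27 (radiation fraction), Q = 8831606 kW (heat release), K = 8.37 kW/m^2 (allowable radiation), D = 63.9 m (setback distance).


tau*Q/(4*pi*K) = 0.27 * 8831606 / (4 * pi * 8.37) = 22670.9
sqrt(22670.9) = 150.569
H = 150.569 - 63.9 = 86.67

86.67 m


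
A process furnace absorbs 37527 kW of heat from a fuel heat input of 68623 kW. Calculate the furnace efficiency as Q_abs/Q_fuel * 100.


Furnace efficiency = Q_absorbed / Q_fuel * 100
= 37527 / 68623 * 100 = 54.69

54.69 %


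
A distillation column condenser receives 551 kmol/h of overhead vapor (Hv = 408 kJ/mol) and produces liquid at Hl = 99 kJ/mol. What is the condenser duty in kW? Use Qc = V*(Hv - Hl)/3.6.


Qc = 551 * (408 - 99) / 3.6 = 551 * 309 / 3.6 = 47290

47290 kW


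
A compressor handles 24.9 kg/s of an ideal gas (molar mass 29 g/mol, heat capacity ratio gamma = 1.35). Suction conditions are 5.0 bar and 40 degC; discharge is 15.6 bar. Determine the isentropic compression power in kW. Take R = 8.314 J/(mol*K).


Isentropic work: W = m*(gamma/(gamma-1))*(R*T1/MW)*((P2/P1)^((gamma-1)/gamma) - 1)
T1 = 40 + 273.15 = 313.15 K
Pressure ratio = 15.6 / 5.0 = 3.12
Exponent = (1.35 - 1)/1.35 = 0.259259
(P2/P1)^exp - 1 = 3.12^0.259259 - 1 = 0.343118
W = 24.9 * 1.35 / 0.35 * 8.314 * 313.15 / 29 * 0.343118 = 2959

2959 kW


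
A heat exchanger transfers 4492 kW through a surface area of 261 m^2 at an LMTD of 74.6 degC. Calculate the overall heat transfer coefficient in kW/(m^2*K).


From Q = U*A*LMTD, U = Q / (A * LMTD)
U = 4492 / (261 * 74.6) = 4492 / 19470.6 = 0.2307

0.2307 kW/(m^2*K)


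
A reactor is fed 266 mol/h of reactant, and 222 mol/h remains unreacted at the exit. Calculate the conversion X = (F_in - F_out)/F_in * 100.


X = (F_in - F_out) / F_in * 100
Moles reacted = 266 - 222 = 44
X = 44 / 266 * 100
= 0.1654 * 100
= 16.54 %

16.54 %


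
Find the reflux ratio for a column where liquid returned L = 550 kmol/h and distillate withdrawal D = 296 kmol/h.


Reflux ratio definition: R = L / D (liquid returned / distillate withdrawn)
L = 550 kmol/h, D = 296 kmol/h
R = 550 / 296 = 1.858

1.858


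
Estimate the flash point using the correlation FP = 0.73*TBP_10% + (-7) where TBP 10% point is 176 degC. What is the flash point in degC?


FP = 0.73 * 176 + (-7) = 121.48

121.48 degC


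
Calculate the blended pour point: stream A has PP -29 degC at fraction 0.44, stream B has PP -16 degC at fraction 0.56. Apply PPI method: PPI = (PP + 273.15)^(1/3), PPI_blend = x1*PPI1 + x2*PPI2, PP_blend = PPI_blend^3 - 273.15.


PPI_1 = (-29 + 273.15)^(1/3) = 6.25008
PPI_2 = (-16 + 273.15)^(1/3) = 6.359098
PPI_blend = 0.44 * 6.25008 + 0.56 * 6.359098 = 6.31113
PP_blend = 6.31113^3 - 273.15 = 251.3746 - 273.15 = -21.78

-21.78 degC


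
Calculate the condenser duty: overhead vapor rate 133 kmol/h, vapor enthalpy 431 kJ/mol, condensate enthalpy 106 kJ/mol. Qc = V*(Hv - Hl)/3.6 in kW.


Qc = 133 * (431 - 106) / 3.6 = 133 * 325 / 3.6 = 12010

12010 kW


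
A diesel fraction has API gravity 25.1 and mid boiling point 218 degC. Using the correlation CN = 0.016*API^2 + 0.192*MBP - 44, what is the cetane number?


CN = 0.016 * 25.1^2 + 0.192 * 218 - 44
CN = 10.08016 + 41.856 - 44 = 7.93616

7.93616


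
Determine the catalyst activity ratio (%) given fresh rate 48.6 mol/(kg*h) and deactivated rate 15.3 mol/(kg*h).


Activity (%) = (rate_used / rate_fresh) * 100
rate_used = 15.3, rate_fresh = 48.6
= (15.3 / 48.6) * 100
= 0.3148 * 100 = 31.48

31.48 %


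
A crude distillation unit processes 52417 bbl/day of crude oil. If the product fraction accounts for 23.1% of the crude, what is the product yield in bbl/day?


Crude throughput = 52417 bbl/day
Fraction yield = 23.1%
yield = throughput * fraction / 100
yield = 52417 * 23.1 / 100 = 12108.327

12108.327 bbl/day


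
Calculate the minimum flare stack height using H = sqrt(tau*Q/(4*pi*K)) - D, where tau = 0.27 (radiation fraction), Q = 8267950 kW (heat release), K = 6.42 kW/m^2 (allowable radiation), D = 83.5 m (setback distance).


tau*Q/(4*pi*K) = 0.27 * 8267950 / (4 * pi * 6.42) = 27670.5
sqrt(27670.5) = 166.345
H = 166.345 - 83.5 = 82.84

82.84 m


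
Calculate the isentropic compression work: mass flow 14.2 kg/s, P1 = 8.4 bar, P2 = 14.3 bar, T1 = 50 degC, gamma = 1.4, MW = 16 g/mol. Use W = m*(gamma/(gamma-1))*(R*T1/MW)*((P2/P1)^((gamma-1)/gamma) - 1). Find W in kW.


Isentropic work: W = m*(gamma/(gamma-1))*(R*T1/MW)*((P2/P1)^((gamma-1)/gamma) - 1)
T1 = 50 + 273.15 = 323.15 K
Pressure ratio = 14.3 / 8.4 = 1.70238
Exponent = (1.4 - 1)/1.4 = 0.285714
(P2/P1)^exp - 1 = 1.70238^0.285714 - 1 = 0.164169
W = 14.2 * 1.4 / 0.4 * 8.314 * 323.15 / 16 * 0.164169 = 1370

1370 kW


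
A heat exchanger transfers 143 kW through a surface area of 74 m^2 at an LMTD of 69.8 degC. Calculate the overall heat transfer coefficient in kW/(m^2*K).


From Q = U*A*LMTD, U = Q / (A * LMTD)
U = 143 / (74 * 69.8) = 143 / 5165.2 = 0.02769

0.02769 kW/(m^2*K)


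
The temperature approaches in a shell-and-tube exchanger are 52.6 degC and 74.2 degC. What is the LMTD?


LMTD = (dT1 - dT2) / ln(dT1/dT2)
= (52.6 - 74.2) / ln(52.6 / 74.2) = -21.6 / -0.344048 = 62.78

62.78 degC


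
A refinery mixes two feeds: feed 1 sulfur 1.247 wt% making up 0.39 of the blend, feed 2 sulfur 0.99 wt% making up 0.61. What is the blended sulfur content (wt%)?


Linear sulfur blending: S_blend = x1*S1 + x2*S2
Contribution 1: 0.39 * 1.247 = 0.48633 wt%
Contribution 2: 0.61 * 0.99 = 0.6039 wt%
S_blend = 0.48633 + 0.6039 = 1.09023

1.09023 wt%


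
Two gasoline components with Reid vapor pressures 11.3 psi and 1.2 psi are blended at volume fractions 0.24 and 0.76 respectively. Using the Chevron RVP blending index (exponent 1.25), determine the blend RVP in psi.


Chevron index: RVP_blend = (sum xi*RVPi^1.25)^(1/1.25)
RVP^1.25 terms: 0.24 * 11.3^1.25 + 0.76 * 1.2^1.25 = 5.92685
RVP_blend = 5.92685^(1/1.25) = 4.152

4.152 psi


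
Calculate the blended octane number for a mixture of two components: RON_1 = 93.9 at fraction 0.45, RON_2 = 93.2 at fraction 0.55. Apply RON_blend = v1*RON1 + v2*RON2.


Linear blending: RON_blend = sum(vi * RONi)
Contribution 1: 0.45 * 93.9 = 42.255
Contribution 2: 0.55 * 93.2 = 51.26
RON_blend = 42.255 + 51.26 = 93.515

93.515


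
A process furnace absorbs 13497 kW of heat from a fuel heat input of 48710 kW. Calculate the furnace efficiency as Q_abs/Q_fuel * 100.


Furnace efficiency = Q_absorbed / Q_fuel * 100
= 13497 / 48710 * 100 = 27.71

27.71 %


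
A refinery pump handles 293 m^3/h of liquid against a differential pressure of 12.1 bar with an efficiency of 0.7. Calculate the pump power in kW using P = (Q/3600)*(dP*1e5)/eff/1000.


Q = 293 / 3600 = 0.0813889 m^3/s
P = 0.0813889 * (12.1 * 1e5) / 0.7 / 1000 = 140.7

140.7 kW


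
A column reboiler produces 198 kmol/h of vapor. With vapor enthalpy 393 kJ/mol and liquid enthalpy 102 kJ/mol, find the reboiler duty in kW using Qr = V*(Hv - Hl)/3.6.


Qr = 198 * (393 - 102) / 3.6 = 198 * 291 / 3.6 = 16000

16000 kW


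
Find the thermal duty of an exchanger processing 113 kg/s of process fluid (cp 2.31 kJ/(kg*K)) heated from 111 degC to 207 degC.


Q = m_dot * cp * delta_T
delta_T = 207 - 111 = 96 K
Q = 113 * 2.31 * 96
= 261.03 * 96
= 25058.88 kW

25058.88 kW


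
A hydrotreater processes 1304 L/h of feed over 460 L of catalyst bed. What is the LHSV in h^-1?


LHSV = volumetric feed rate / catalyst volume
= 1304 L/h / 460 L
= 2.835 h^-1

2.835 h^-1


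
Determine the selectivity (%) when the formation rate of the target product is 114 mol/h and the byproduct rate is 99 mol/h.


Selectivity = desired / (desired + undesired) * 100
Total products = 114 + 99 = 213 mol/h
S = 114 / 213 * 100
= 0.5352 * 100
= 53.52 %

53.52 %


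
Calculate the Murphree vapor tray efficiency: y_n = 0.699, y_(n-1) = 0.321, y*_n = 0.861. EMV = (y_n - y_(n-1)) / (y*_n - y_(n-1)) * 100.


Murphree vapor efficiency: EMV = (y_n - y_(n-1)) / (y*_n - y_(n-1)) * 100
EMV = (0.699 - 0.321) / (0.861 - 0.321) * 100 = 0.378 / 0.54 * 100 = 70.00

70.00 %


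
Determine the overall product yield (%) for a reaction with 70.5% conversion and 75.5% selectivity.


Overall yield = conversion (%) * selectivity (%) / 100
Conversion = 70.5%, Selectivity = 75.5%
Y = 70.5 * 75.5 / 100
= 53.2275 %

53.2275 %


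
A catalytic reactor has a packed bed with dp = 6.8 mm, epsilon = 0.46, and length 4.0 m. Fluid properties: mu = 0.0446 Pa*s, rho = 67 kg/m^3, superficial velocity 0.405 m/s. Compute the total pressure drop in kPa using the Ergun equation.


dp = 6.8 mm = 0.0068 m
Viscous term = 150*0.0446*0.405*(1-0.46)^2 / (0.0068^2*0.46^3) = 175541
Inertial term = 1.75*67*0.405^2*(1-0.46) / (0.0068*0.46^3) = 15690.4
dP/L = 175541 + 15690.4 = 191231 Pa/m
dP = 191231 * 4.0 / 1000 = 764.9 kPa

764.9 kPa


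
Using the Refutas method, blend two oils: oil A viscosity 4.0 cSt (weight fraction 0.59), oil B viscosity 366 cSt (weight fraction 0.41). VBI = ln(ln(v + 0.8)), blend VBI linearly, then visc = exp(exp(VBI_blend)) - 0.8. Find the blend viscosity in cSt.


Refutas method: VBN_i = 14.534*ln(ln(visc_i + 0.8)) + 10.975, blended linearly by mass fraction; since VBN is linear in VBI_i = ln(ln(visc_i + 0.8)) and the fractions sum to 1, blend VBI directly: visc = exp(exp(VBI_blend)) - 0.8
VBI_1 = ln(ln(4.0 + 0.8)) = 0.450194
VBI_2 = ln(ln(366 + 0.8)) = 1.77577
VBI_blend = 0.59 * 0.450194 + 0.41 * 1.77577 = 0.99368
visc_blend = exp(exp(0.99368)) - 0.8 = 14.10

14.10 cSt


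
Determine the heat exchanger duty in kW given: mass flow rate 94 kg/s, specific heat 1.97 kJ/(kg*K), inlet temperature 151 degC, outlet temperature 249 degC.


Q = m_dot * cp * delta_T
delta_T = 249 - 151 = 98 K
Q = 94 * 1.97 * 98
= 185.18 * 98
= 18147.64 kW

18147.64 kW


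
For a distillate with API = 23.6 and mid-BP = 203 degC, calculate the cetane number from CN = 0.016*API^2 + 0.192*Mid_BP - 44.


CN = 0.016 * 23.6^2 + 0.192 * 203 - 44
CN = 8.91136 + 38.976 - 44 = 3.88736

3.88736


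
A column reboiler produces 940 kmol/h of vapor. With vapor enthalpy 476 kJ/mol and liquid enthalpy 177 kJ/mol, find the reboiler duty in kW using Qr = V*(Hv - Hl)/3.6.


Qr = 940 * (476 - 177) / 3.6 = 940 * 299 / 3.6 = 78070

78070 kW


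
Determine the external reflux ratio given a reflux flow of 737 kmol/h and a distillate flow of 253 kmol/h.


Reflux ratio definition: R = L / D (liquid returned / distillate withdrawn)
L = 737 kmol/h, D = 253 kmol/h
R = 737 / 253 = 2.913

2.913


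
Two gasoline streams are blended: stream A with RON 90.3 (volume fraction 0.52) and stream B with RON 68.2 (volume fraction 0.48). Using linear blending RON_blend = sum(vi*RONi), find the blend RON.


Linear blending: RON_blend = sum(vi * RONi)
Contribution 1: 0.52 * 90.3 = 46.956
Contribution 2: 0.48 * 68.2 = 32.736
RON_blend = 46.956 + 32.736 = 79.692

79.692


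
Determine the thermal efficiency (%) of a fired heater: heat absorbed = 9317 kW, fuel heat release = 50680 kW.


Furnace efficiency = Q_absorbed / Q_fuel * 100
= 9317 / 50680 * 100 = 18.38

18.38 %


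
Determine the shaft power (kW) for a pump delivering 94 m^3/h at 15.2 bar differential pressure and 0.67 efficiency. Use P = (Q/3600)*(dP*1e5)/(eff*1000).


Q = 94 / 3600 = 0.0261111 m^3/s
P = 0.0261111 * (15.2 * 1e5) / 0.67 / 1000 = 59.24

59.24 kW


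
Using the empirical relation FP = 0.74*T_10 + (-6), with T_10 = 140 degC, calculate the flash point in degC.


FP = 0.74 * 140 + (-6) = 97.6

97.6 degC


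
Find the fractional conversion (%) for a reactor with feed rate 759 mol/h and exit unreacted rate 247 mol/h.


X = (F_in - F_out) / F_in * 100
Moles reacted = 759 - 247 = 512
X = 512 / 759 * 100
= 0.6746 * 100
= 67.46 %

67.46 %


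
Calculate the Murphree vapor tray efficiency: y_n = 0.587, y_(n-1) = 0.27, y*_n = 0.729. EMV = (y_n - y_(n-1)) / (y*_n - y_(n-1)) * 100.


Murphree vapor efficiency: EMV = (y_n - y_(n-1)) / (y*_n - y_(n-1)) * 100
EMV = (0.587 - 0.27) / (0.729 - 0.27) * 100 = 0.317 / 0.459 * 100 = 69.06

69.06 %


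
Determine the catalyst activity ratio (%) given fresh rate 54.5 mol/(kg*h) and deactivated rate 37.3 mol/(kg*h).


Activity (%) = (rate_used / rate_fresh) * 100
rate_used = 37.3, rate_fresh = 54.5
= (37.3 / 54.5) * 100
= 0.6844 * 100 = 68.44

68.44 %


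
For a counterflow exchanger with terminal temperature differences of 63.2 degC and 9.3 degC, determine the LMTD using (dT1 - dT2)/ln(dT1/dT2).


LMTD = (dT1 - dT2) / ln(dT1/dT2)
= (63.2 - 9.3) / ln(63.2 / 9.3) = 53.9 / 1.91629 = 28.13

28.13 degC


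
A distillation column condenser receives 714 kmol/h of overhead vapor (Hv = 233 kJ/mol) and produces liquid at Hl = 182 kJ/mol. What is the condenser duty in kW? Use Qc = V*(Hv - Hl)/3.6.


Qc = 714 * (233 - 182) / 3.6 = 714 * 51 / 3.6 = 10120

10120 kW
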